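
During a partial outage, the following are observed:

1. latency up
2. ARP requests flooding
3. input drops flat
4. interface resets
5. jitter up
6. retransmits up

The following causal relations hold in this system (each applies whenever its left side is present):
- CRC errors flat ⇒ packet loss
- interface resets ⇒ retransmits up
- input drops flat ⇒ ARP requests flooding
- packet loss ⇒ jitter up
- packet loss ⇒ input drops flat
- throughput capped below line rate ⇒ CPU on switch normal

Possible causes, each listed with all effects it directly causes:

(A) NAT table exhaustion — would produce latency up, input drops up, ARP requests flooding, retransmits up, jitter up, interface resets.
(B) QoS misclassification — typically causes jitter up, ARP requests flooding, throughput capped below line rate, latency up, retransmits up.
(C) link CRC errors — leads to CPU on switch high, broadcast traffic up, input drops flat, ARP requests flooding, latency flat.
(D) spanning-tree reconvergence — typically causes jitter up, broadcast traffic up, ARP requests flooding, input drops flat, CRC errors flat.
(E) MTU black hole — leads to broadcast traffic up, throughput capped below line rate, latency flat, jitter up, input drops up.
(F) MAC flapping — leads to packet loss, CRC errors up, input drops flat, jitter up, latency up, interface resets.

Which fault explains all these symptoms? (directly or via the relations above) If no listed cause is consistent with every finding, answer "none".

F

Per-candidate check:
(A) NAT table exhaustion — fails on input drops flat (predicts input drops up, not input drops flat)
(B) QoS misclassification — does not account for input drops flat, interface resets
(C) link CRC errors — fails on latency up, interface resets, jitter up, retransmits up (predicts latency flat, not latency up)
(D) spanning-tree reconvergence — latency up -; ARP requests flooding +; input drops flat +; interface resets -; jitter up +; retransmits up -
(E) MTU black hole — latency up -; ARP requests flooding -; input drops flat -; interface resets -; jitter up +; retransmits up -
(F) MAC flapping — accounts for every observation (ARP requests flooding by input drops flat → ARP requests flooding)
Only (F) is consistent with every observation.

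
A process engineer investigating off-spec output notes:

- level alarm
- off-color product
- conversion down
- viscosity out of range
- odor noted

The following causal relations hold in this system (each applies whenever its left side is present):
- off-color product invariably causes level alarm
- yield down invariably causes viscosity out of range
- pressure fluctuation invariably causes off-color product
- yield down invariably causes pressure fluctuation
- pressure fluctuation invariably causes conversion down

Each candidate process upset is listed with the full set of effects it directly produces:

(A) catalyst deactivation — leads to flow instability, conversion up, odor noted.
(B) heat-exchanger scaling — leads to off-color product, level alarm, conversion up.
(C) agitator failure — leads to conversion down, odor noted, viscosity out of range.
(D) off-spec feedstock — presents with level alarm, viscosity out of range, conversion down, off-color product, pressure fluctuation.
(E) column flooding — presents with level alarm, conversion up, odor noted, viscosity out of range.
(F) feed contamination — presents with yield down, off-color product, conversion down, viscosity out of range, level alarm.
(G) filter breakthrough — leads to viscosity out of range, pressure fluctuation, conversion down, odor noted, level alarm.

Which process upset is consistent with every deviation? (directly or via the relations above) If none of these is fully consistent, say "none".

G

For each candidate, compare predicted effects to what was observed:
(A) catalyst deactivation — fails on level alarm, off-color product, conversion down, viscosity out of range (predicts conversion up, not conversion down)
(B) heat-exchanger scaling — level alarm +; off-color product +; conversion down -; viscosity out of range -; odor noted -
(C) agitator failure — does not account for level alarm, off-color product
(D) off-spec feedstock — level alarm +; off-color product +; conversion down +; viscosity out of range +; odor noted -
(E) column flooding — level alarm +; off-color product -; conversion down -; viscosity out of range +; odor noted +
(F) feed contamination — level alarm +; off-color product +; conversion down +; viscosity out of range +; odor noted -
(G) filter breakthrough — level alarm +; off-color product + (via pressure fluctuation → off-color product); conversion down +; viscosity out of range +; odor noted +
Only (G) is consistent with every observation.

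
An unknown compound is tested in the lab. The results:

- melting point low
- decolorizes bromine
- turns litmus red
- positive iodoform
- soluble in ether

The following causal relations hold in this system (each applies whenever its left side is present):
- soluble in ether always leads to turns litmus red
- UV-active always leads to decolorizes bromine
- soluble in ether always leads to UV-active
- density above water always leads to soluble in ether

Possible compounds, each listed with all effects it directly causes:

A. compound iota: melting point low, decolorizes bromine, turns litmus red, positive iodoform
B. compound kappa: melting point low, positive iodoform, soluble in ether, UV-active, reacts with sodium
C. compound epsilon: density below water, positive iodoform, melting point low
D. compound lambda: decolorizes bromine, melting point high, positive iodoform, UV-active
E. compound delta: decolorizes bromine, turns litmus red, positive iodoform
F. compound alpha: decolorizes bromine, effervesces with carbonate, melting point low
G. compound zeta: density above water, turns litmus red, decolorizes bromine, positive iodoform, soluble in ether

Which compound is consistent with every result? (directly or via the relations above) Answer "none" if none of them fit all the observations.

B

Checking each candidate against the observations:
(A) compound iota — does not account for soluble in ether
(B) compound kappa — accounts for every observation (decolorizes bromine via UV-active → decolorizes bromine)
(C) compound epsilon — melting point low +; decolorizes bromine -; turns litmus red -; positive iodoform +; soluble in ether -
(D) compound lambda — fails on melting point low, turns litmus red, soluble in ether (predicts melting point high, not melting point low)
(E) compound delta — does not account for melting point low, soluble in ether
(F) compound alpha — melting point low +; decolorizes bromine +; turns litmus red -; positive iodoform -; soluble in ether -
(G) compound zeta — melting point low -; decolorizes bromine +; turns litmus red +; positive iodoform +; soluble in ether +
(B) is the only candidate with no mismatches.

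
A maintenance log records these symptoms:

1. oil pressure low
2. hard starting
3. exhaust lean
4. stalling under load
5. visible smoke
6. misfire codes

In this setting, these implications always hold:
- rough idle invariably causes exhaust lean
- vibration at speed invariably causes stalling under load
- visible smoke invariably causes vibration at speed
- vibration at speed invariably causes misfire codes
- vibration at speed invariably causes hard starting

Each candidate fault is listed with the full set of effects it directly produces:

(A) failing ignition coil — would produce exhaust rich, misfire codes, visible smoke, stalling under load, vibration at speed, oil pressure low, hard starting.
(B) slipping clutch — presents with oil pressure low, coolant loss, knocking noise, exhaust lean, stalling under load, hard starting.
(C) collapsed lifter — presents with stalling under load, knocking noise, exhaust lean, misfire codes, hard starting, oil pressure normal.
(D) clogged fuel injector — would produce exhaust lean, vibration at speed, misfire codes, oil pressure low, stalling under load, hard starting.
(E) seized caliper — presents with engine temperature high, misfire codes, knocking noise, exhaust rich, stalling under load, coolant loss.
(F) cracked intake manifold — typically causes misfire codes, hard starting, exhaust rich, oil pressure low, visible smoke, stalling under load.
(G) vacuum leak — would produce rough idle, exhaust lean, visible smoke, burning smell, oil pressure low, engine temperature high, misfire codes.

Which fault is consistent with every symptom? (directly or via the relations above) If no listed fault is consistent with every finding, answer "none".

Per-candidate check:
(A) failing ignition coil — fails on exhaust lean (predicts exhaust rich, not exhaust lean)
(B) slipping clutch — oil pressure low +; hard starting +; exhaust lean +; stalling under load +; visible smoke -; misfire codes -
(C) collapsed lifter — fails on oil pressure low, visible smoke (predicts oil pressure normal, not oil pressure low)
(D) clogged fuel injector — oil pressure low +; hard starting +; exhaust lean +; stalling under load +; visible smoke -; misfire codes +
(E) seized caliper — fails on oil pressure low, hard starting, exhaust lean, visible smoke (predicts exhaust rich, not exhaust lean)
(F) cracked intake manifold — oil pressure low +; hard starting +; exhaust lean -; stalling under load +; visible smoke +; misfire codes +
(G) vacuum leak — accounts for every observation (hard starting via visible smoke → vibration at speed → hard starting)
Only (G) is consistent with every observation.

G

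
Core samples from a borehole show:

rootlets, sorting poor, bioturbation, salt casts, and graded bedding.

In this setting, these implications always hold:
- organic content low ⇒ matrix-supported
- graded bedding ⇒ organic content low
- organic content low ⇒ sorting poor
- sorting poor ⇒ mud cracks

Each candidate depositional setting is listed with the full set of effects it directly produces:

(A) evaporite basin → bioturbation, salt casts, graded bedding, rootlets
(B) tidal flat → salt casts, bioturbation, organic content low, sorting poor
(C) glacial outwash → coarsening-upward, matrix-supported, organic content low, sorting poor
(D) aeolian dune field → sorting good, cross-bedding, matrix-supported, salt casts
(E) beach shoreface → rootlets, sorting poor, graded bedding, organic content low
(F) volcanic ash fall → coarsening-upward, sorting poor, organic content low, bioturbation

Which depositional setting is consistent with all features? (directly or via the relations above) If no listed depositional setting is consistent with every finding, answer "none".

For each candidate, compare predicted effects to what was observed:
(A) evaporite basin — rootlets ✓; sorting poor ✓ (by graded bedding → organic content low → sorting poor); bioturbation ✓; salt casts ✓; graded bedding ✓
(B) tidal flat — rootlets ✗; sorting poor ✓; bioturbation ✓; salt casts ✓; graded bedding ✗
(C) glacial outwash — rootlets ✗; sorting poor ✓; bioturbation ✗; salt casts ✗; graded bedding ✗
(D) aeolian dune field — fails on rootlets, sorting poor, bioturbation, graded bedding (predicts sorting good, not sorting poor)
(E) beach shoreface — rootlets ✓; sorting poor ✓; bioturbation ✗; salt casts ✗; graded bedding ✓
(F) volcanic ash fall — does not account for rootlets, salt casts, graded bedding
(A) is the only candidate with no mismatches.

A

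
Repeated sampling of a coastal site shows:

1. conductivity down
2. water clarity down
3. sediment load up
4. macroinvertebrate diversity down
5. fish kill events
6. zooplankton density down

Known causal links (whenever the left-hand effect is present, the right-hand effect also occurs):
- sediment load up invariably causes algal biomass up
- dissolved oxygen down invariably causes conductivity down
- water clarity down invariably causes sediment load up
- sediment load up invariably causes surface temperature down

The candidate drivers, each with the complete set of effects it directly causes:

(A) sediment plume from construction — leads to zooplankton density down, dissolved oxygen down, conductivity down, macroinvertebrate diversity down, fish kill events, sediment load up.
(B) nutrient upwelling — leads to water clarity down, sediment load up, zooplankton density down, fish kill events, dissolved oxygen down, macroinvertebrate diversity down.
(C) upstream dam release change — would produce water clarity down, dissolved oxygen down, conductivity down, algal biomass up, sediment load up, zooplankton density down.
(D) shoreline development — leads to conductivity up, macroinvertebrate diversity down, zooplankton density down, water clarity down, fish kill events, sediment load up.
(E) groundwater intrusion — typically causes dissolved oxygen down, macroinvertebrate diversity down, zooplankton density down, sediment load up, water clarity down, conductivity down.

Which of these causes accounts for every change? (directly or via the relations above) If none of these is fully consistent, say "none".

Checking each candidate against the observations:
(A) sediment plume from construction — conductivity down ✓; water clarity down ✗; sediment load up ✓; macroinvertebrate diversity down ✓; fish kill events ✓; zooplankton density down ✓
(B) nutrient upwelling — accounts for every observation (conductivity down through dissolved oxygen down → conductivity down)
(C) upstream dam release change — does not account for macroinvertebrate diversity down, fish kill events
(D) shoreline development — fails on conductivity down (predicts conductivity up, not conductivity down)
(E) groundwater intrusion — does not account for fish kill events
(B) alone accounts for all the evidence.

B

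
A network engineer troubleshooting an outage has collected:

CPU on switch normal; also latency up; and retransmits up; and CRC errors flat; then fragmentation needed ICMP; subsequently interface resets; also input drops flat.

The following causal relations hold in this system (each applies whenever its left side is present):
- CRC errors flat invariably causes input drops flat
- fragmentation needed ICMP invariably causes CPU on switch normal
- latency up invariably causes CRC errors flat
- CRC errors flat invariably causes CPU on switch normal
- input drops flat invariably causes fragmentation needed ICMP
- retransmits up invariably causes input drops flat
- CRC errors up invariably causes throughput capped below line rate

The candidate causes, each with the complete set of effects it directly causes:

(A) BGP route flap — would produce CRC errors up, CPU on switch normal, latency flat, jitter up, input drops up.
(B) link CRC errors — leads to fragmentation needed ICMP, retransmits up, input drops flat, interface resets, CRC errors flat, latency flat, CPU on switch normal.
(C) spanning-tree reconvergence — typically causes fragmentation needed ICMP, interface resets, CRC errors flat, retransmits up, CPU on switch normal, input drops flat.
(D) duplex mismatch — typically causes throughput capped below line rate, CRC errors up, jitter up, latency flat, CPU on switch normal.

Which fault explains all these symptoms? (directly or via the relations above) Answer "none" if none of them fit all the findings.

Testing each hypothesis:
(A) BGP route flap — CPU on switch normal yes; latency up NO; retransmits up NO; CRC errors flat NO; fragmentation needed ICMP NO; interface resets NO; input drops flat NO
(B) link CRC errors — CPU on switch normal yes; latency up NO; retransmits up yes; CRC errors flat yes; fragmentation needed ICMP yes; interface resets yes; input drops flat yes
(C) spanning-tree reconvergence — does not account for latency up
(D) duplex mismatch — fails on latency up, retransmits up, CRC errors flat, fragmentation needed ICMP, interface resets, input drops flat (predicts latency flat, not latency up; predicts CRC errors up, not CRC errors flat)
None of the listed candidates fits everything.

none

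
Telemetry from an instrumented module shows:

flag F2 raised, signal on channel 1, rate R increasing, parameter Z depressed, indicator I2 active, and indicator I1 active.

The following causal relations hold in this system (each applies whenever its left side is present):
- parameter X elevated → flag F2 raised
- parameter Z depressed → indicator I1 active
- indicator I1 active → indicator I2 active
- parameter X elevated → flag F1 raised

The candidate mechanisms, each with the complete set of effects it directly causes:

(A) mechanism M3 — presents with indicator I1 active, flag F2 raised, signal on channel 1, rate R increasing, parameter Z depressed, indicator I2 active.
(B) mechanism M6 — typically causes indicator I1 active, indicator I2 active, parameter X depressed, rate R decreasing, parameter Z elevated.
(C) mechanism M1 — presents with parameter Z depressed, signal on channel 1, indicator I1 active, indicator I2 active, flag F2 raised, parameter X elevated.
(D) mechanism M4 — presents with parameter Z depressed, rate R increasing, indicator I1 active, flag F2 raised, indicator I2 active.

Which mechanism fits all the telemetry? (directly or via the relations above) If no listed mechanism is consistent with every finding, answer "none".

For each candidate, compare predicted effects to what was observed:
(A) mechanism M3 — flag F2 raised match; signal on channel 1 match; rate R increasing match; parameter Z depressed match; indicator I2 active match; indicator I1 active match
(B) mechanism M6 — flag F2 raised miss; signal on channel 1 miss; rate R increasing miss; parameter Z depressed miss; indicator I2 active match; indicator I1 active match
(C) mechanism M1 — does not account for rate R increasing
(D) mechanism M4 — does not account for signal on channel 1
Only (A) is consistent with every observation.

A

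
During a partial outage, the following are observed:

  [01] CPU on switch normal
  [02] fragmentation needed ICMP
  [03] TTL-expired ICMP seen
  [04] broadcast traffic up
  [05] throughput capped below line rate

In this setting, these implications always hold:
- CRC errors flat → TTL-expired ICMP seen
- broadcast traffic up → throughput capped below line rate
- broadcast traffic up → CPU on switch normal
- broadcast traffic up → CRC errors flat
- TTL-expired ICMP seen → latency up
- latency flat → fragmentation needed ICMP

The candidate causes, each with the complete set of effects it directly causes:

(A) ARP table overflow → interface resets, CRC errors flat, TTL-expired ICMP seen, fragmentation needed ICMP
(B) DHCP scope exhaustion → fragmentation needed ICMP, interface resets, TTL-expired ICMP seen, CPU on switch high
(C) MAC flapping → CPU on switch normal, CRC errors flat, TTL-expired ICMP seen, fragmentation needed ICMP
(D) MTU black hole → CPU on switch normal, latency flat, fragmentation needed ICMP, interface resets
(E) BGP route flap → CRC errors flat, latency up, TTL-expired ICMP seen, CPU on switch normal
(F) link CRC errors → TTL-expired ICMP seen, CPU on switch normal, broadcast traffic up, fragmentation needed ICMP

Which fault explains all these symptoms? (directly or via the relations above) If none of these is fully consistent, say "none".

F

For each candidate, compare predicted effects to what was observed:
(A) ARP table overflow — CPU on switch normal NO; fragmentation needed ICMP yes; TTL-expired ICMP seen yes; broadcast traffic up NO; throughput capped below line rate NO
(B) DHCP scope exhaustion — CPU on switch normal NO; fragmentation needed ICMP yes; TTL-expired ICMP seen yes; broadcast traffic up NO; throughput capped below line rate NO
(C) MAC flapping — does not account for broadcast traffic up, throughput capped below line rate
(D) MTU black hole — CPU on switch normal yes; fragmentation needed ICMP yes; TTL-expired ICMP seen NO; broadcast traffic up NO; throughput capped below line rate NO
(E) BGP route flap — CPU on switch normal yes; fragmentation needed ICMP NO; TTL-expired ICMP seen yes; broadcast traffic up NO; throughput capped below line rate NO
(F) link CRC errors — accounts for every observation (throughput capped below line rate through broadcast traffic up → throughput capped below line rate)
Only (F) is consistent with every observation.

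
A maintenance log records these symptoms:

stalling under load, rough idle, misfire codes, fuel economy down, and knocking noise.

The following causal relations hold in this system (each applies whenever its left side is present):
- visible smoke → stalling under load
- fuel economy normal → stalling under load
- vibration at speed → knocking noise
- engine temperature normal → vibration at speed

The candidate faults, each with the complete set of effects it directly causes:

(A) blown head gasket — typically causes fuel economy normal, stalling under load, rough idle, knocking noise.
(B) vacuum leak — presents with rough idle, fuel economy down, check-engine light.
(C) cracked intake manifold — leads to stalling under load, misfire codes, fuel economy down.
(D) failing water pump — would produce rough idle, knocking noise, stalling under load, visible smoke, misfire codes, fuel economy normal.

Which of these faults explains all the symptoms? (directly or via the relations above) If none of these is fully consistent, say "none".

Testing each hypothesis:
(A) blown head gasket — stalling under load yes; rough idle yes; misfire codes NO; fuel economy down NO; knocking noise yes
(B) vacuum leak — does not account for stalling under load, misfire codes, knocking noise
(C) cracked intake manifold — stalling under load yes; rough idle NO; misfire codes yes; fuel economy down yes; knocking noise NO
(D) failing water pump — fails on fuel economy down (predicts fuel economy normal, not fuel economy down)
Every candidate fails on at least one observation.

none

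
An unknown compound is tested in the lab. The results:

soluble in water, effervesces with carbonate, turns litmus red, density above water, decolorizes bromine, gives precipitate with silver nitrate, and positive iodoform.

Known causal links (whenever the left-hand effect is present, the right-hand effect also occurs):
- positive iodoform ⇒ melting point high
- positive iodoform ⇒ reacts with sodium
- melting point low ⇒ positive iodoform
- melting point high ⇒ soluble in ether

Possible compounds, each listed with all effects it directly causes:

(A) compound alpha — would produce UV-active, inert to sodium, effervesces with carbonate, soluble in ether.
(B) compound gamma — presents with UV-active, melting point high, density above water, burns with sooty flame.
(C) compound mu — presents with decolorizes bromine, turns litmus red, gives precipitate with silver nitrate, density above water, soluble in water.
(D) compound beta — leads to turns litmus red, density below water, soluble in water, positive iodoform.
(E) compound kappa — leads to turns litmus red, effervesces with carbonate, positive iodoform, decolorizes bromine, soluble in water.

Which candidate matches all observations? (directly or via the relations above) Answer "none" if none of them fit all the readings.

Per-candidate check:
(A) compound alpha — soluble in water NO; effervesces with carbonate yes; turns litmus red NO; density above water NO; decolorizes bromine NO; gives precipitate with silver nitrate NO; positive iodoform NO
(B) compound gamma — does not account for soluble in water, effervesces with carbonate, turns litmus red, decolorizes bromine, gives precipitate with silver nitrate, positive iodoform
(C) compound mu — soluble in water yes; effervesces with carbonate NO; turns litmus red yes; density above water yes; decolorizes bromine yes; gives precipitate with silver nitrate yes; positive iodoform NO
(D) compound beta — soluble in water yes; effervesces with carbonate NO; turns litmus red yes; density above water NO; decolorizes bromine NO; gives precipitate with silver nitrate NO; positive iodoform yes
(E) compound kappa — does not account for density above water, gives precipitate with silver nitrate
Every candidate fails on at least one observation.

none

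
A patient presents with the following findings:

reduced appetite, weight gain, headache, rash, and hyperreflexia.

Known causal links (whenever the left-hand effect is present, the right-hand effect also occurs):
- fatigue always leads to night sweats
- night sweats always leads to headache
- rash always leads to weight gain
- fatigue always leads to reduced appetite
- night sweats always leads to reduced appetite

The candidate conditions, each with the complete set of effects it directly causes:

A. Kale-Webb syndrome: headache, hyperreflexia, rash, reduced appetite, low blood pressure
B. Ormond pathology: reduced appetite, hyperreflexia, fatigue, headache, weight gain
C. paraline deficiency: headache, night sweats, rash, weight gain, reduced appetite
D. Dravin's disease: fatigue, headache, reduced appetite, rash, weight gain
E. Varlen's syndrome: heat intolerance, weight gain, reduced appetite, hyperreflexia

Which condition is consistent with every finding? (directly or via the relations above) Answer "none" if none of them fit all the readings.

Testing each hypothesis:
(A) Kale-Webb syndrome — reduced appetite yes; weight gain yes (by rash → weight gain); headache yes; rash yes; hyperreflexia yes
(B) Ormond pathology — does not account for rash
(C) paraline deficiency — does not account for hyperreflexia
(D) Dravin's disease — reduced appetite yes; weight gain yes; headache yes; rash yes; hyperreflexia NO
(E) Varlen's syndrome — reduced appetite yes; weight gain yes; headache NO; rash NO; hyperreflexia yes
(A) alone accounts for all the evidence.

A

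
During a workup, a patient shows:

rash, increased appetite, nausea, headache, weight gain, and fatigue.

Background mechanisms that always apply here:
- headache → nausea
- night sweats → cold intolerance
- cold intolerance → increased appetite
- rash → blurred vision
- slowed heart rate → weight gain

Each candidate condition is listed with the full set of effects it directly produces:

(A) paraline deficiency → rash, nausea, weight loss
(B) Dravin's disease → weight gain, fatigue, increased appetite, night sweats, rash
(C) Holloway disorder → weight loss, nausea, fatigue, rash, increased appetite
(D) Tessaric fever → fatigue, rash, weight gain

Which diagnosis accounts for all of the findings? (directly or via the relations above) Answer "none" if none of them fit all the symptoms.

For each candidate, compare predicted effects to what was observed:
(A) paraline deficiency — rash match; increased appetite miss; nausea match; headache miss; weight gain miss; fatigue miss
(B) Dravin's disease — rash match; increased appetite match; nausea miss; headache miss; weight gain match; fatigue match
(C) Holloway disorder — rash match; increased appetite match; nausea match; headache miss; weight gain miss; fatigue match
(D) Tessaric fever — rash match; increased appetite miss; nausea miss; headache miss; weight gain match; fatigue match
Every candidate fails on at least one observation.

none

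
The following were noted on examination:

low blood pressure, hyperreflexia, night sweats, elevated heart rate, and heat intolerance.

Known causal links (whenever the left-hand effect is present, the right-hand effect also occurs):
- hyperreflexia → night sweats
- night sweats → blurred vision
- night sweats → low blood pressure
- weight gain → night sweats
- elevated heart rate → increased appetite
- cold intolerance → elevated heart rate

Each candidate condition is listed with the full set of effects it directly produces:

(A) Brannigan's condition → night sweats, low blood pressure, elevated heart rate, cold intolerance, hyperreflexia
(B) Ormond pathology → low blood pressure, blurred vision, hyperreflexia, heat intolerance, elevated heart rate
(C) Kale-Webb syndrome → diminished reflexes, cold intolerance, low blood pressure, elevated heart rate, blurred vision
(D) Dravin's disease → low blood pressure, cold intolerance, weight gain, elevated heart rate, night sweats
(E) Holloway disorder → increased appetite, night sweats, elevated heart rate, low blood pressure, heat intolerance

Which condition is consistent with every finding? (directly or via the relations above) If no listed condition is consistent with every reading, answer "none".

For each candidate, compare predicted effects to what was observed:
(A) Brannigan's condition — fails on heat intolerance (predicts cold intolerance, not heat intolerance)
(B) Ormond pathology — low blood pressure yes; hyperreflexia yes; night sweats yes (by hyperreflexia → night sweats); elevated heart rate yes; heat intolerance yes
(C) Kale-Webb syndrome — low blood pressure yes; hyperreflexia NO; night sweats NO; elevated heart rate yes; heat intolerance NO
(D) Dravin's disease — low blood pressure yes; hyperreflexia NO; night sweats yes; elevated heart rate yes; heat intolerance NO
(E) Holloway disorder — low blood pressure yes; hyperreflexia NO; night sweats yes; elevated heart rate yes; heat intolerance yes
(B) alone accounts for all the evidence.

B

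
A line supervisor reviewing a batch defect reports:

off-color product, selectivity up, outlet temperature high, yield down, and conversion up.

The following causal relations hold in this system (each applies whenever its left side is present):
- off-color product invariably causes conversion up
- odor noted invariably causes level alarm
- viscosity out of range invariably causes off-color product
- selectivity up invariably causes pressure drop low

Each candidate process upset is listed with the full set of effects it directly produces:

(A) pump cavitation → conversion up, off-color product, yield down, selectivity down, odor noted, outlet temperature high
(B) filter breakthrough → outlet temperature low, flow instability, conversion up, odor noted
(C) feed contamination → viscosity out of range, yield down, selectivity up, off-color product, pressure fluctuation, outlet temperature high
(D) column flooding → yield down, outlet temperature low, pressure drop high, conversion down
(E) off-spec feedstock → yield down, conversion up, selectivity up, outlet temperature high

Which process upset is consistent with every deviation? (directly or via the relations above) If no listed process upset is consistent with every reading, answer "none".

Checking each candidate against the observations:
(A) pump cavitation — fails on selectivity up (predicts selectivity down, not selectivity up)
(B) filter breakthrough — fails on off-color product, selectivity up, outlet temperature high, yield down (predicts outlet temperature low, not outlet temperature high)
(C) feed contamination — off-color product match; selectivity up match; outlet temperature high match; yield down match; conversion up match (via off-color product → conversion up)
(D) column flooding — fails on off-color product, selectivity up, outlet temperature high, conversion up (predicts outlet temperature low, not outlet temperature high; predicts conversion down, not conversion up)
(E) off-spec feedstock — does not account for off-color product
(C) alone accounts for all the evidence.

C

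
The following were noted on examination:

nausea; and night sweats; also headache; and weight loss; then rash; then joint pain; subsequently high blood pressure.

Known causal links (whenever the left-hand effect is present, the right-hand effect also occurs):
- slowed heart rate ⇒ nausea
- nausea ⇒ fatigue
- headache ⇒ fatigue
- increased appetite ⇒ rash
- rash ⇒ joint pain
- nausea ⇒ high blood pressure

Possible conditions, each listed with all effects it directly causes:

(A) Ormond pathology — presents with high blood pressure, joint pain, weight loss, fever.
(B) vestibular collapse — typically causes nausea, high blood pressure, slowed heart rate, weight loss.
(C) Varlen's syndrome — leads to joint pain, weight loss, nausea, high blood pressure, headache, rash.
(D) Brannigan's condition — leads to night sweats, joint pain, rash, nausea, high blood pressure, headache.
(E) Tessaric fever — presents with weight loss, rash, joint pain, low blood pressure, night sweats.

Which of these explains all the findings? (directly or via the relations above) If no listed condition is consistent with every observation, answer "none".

Checking each candidate against the observations:
(A) Ormond pathology — nausea miss; night sweats miss; headache miss; weight loss match; rash miss; joint pain match; high blood pressure match
(B) vestibular collapse — nausea match; night sweats miss; headache miss; weight loss match; rash miss; joint pain miss; high blood pressure match
(C) Varlen's syndrome — does not account for night sweats
(D) Brannigan's condition — does not account for weight loss
(E) Tessaric fever — nausea miss; night sweats match; headache miss; weight loss match; rash match; joint pain match; high blood pressure miss
No candidate is consistent with all observations.

none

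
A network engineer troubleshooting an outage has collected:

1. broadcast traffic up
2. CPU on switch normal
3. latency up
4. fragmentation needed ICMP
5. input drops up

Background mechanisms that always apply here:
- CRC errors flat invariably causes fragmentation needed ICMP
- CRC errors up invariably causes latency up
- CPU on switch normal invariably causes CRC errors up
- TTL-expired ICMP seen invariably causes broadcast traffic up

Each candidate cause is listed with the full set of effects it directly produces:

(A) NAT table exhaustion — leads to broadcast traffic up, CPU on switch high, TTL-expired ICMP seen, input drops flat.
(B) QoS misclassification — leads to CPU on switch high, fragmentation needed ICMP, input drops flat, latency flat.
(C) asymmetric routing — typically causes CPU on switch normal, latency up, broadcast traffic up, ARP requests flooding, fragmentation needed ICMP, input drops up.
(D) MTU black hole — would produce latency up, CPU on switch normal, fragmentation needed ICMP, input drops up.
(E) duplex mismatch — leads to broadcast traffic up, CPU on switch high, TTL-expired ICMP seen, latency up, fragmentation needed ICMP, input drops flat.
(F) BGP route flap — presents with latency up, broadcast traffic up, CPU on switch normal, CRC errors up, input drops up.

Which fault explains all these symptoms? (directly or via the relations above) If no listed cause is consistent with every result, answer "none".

C

Checking each candidate against the observations:
(A) NAT table exhaustion — broadcast traffic up +; CPU on switch normal -; latency up -; fragmentation needed ICMP -; input drops up -
(B) QoS misclassification — fails on broadcast traffic up, CPU on switch normal, latency up, input drops up (predicts CPU on switch high, not CPU on switch normal; predicts latency flat, not latency up; predicts input drops flat, not input drops up)
(C) asymmetric routing — broadcast traffic up +; CPU on switch normal +; latency up +; fragmentation needed ICMP +; input drops up +
(D) MTU black hole — does not account for broadcast traffic up
(E) duplex mismatch — fails on CPU on switch normal, input drops up (predicts CPU on switch high, not CPU on switch normal; predicts input drops flat, not input drops up)
(F) BGP route flap — broadcast traffic up +; CPU on switch normal +; latency up +; fragmentation needed ICMP -; input drops up +
(C) is the only candidate with no mismatches.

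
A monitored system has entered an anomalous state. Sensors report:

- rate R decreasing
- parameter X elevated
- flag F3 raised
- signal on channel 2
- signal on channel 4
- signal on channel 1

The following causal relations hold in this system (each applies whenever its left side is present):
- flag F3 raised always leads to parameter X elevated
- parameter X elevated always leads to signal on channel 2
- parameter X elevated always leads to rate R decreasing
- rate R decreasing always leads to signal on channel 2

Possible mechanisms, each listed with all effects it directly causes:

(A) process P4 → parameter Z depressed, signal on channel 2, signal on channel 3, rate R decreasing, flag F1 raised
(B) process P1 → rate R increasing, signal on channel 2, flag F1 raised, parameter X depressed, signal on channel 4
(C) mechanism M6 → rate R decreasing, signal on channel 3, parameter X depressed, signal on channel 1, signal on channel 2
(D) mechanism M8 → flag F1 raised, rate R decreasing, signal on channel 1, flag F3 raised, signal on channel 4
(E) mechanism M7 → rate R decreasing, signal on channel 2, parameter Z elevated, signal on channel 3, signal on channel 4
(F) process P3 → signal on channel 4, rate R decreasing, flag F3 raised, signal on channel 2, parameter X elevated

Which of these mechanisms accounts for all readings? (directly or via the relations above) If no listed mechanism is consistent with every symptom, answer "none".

D

Per-candidate check:
(A) process P4 — does not account for parameter X elevated, flag F3 raised, signal on channel 4, signal on channel 1
(B) process P1 — rate R decreasing NO; parameter X elevated NO; flag F3 raised NO; signal on channel 2 yes; signal on channel 4 yes; signal on channel 1 NO
(C) mechanism M6 — rate R decreasing yes; parameter X elevated NO; flag F3 raised NO; signal on channel 2 yes; signal on channel 4 NO; signal on channel 1 yes
(D) mechanism M8 — accounts for every observation (parameter X elevated through flag F3 raised → parameter X elevated)
(E) mechanism M7 — does not account for parameter X elevated, flag F3 raised, signal on channel 1
(F) process P3 — rate R decreasing yes; parameter X elevated yes; flag F3 raised yes; signal on channel 2 yes; signal on channel 4 yes; signal on channel 1 NO
Only (D) is consistent with every observation.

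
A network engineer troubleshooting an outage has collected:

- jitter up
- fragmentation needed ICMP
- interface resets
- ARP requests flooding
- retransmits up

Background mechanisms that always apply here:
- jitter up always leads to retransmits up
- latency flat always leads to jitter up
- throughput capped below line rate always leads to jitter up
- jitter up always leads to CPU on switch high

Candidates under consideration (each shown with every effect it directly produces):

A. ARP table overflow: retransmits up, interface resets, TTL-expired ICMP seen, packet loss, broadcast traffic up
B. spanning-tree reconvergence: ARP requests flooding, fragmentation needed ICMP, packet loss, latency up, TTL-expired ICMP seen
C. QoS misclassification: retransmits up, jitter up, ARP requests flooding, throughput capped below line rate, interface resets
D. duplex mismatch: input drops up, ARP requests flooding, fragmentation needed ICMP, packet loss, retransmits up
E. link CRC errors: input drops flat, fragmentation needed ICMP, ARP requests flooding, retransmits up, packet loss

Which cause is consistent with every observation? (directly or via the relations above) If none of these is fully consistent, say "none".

none

Testing each hypothesis:
(A) ARP table overflow — jitter up -; fragmentation needed ICMP -; interface resets +; ARP requests flooding -; retransmits up +
(B) spanning-tree reconvergence — jitter up -; fragmentation needed ICMP +; interface resets -; ARP requests flooding +; retransmits up -
(C) QoS misclassification — jitter up +; fragmentation needed ICMP -; interface resets +; ARP requests flooding +; retransmits up +
(D) duplex mismatch — jitter up -; fragmentation needed ICMP +; interface resets -; ARP requests flooding +; retransmits up +
(E) link CRC errors — jitter up -; fragmentation needed ICMP +; interface resets -; ARP requests flooding +; retransmits up +
No candidate is consistent with all observations.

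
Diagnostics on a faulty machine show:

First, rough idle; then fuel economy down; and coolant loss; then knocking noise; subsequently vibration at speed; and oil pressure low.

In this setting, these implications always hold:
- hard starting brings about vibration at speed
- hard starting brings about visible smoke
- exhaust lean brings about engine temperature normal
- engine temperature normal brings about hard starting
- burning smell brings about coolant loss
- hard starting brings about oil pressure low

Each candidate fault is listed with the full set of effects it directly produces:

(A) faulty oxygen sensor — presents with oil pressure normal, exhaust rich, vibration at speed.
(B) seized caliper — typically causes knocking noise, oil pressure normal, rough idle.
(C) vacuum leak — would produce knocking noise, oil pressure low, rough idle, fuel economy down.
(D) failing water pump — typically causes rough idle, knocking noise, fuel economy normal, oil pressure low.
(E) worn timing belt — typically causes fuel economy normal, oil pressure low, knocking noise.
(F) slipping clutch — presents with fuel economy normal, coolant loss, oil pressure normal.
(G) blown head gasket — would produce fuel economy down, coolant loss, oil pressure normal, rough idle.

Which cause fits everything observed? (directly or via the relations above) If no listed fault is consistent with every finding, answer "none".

Testing each hypothesis:
(A) faulty oxygen sensor — rough idle NO; fuel economy down NO; coolant loss NO; knocking noise NO; vibration at speed yes; oil pressure low NO
(B) seized caliper — fails on fuel economy down, coolant loss, vibration at speed, oil pressure low (predicts oil pressure normal, not oil pressure low)
(C) vacuum leak — rough idle yes; fuel economy down yes; coolant loss NO; knocking noise yes; vibration at speed NO; oil pressure low yes
(D) failing water pump — fails on fuel economy down, coolant loss, vibration at speed (predicts fuel economy normal, not fuel economy down)
(E) worn timing belt — rough idle NO; fuel economy down NO; coolant loss NO; knocking noise yes; vibration at speed NO; oil pressure low yes
(F) slipping clutch — fails on rough idle, fuel economy down, knocking noise, vibration at speed, oil pressure low (predicts fuel economy normal, not fuel economy down; predicts oil pressure normal, not oil pressure low)
(G) blown head gasket — rough idle yes; fuel economy down yes; coolant loss yes; knocking noise NO; vibration at speed NO; oil pressure low NO
No candidate is consistent with all observations.

none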